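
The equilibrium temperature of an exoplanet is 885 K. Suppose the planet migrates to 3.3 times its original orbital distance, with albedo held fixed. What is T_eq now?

T_eq ∝ L^(1/4) · d^(−1/2).
T′ = 885 / 3.3^(1/2) = 487 K.

T_eq ≈ 487 K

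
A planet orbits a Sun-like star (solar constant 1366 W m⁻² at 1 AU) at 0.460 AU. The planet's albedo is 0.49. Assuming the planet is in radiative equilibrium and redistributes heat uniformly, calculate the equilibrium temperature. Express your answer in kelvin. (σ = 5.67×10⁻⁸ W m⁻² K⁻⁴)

Flux at 0.460 AU: S = 1366/0.460² = 6460 W m⁻².
Energy balance: absorbed = emitted ⇒ πR²·S(1−A) = 4πR²·σT_eq⁴, so T_eq⁴ = S(1−A)/(4σ).
T_eq = [6460 × 0.51 / (4 × 5.67×10⁻⁸)]^(1/4) = (1.45×10¹⁰)^(1/4) = 347 K.

T_eq ≈ 347 K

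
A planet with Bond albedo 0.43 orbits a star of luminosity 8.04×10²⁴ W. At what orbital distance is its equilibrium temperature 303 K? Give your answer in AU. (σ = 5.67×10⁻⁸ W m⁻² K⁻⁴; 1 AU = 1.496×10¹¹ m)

From T_eq⁴ = L(1−A)/(16πσd²): d = √[L(1−A)/(16πσT_eq⁴)].
d = √[8.04×10²⁴ × 0.57 / (16π × 5.67×10⁻⁸ × (303)⁴)] = 1.38×10¹⁰ m = 0.0923 AU.

d ≈ 0.0923 AU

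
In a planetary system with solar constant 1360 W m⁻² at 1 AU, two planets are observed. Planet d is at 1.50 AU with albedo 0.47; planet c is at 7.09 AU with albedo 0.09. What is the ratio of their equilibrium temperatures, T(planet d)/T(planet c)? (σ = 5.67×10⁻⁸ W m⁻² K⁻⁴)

T₁/T₂ ≈ 1.899

T_eq = [S₀(1−A)/(4σd²)]^(1/4), so T ∝ (1−A)^(1/4) / √d.
T₁ = [1360×0.53/(4×5.67×10⁻⁸×1.50²)]^(1/4) = 193.86 K.
T₂ = [1360×0.91/(4×5.67×10⁻⁸×7.09²)]^(1/4) = 102.07 K.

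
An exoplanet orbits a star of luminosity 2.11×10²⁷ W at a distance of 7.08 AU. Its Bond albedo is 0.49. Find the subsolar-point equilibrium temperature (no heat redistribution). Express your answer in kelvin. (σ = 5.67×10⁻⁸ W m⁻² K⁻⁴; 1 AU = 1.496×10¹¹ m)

d = 7.08 AU = 1.06×10¹² m.
Flux: S = L/(4πd²) = 2.11×10²⁷/(4π×(1.06×10¹²)²) = 150 W m⁻².
At the subsolar point the surface absorbs S(1−A) and emits σT⁴ per unit area — no factor of 4, since only the local patch is in balance.
T = [150 × 0.51 / 5.67×10⁻⁸]^(1/4) = (1.35×10⁹)^(1/4) = 192 K.

T_ss ≈ 192 K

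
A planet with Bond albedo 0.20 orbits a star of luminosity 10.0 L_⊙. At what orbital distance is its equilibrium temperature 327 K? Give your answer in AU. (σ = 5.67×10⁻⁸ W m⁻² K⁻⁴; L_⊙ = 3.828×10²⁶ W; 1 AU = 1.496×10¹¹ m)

d ≈ 2.05 AU

L = 10.0 × 3.828×10²⁶ = 3.83×10²⁷ W.
From T_eq⁴ = L(1−A)/(16πσd²): d = √[L(1−A)/(16πσT_eq⁴)].
d = √[3.83×10²⁷ × 0.80 / (16π × 5.67×10⁻⁸ × (327)⁴)] = 3.07×10¹¹ m = 2.05 AU.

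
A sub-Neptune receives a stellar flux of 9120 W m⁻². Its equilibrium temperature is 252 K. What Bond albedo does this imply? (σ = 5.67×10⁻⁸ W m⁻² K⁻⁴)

A ≈ 0.90

From T_eq⁴ = S(1−A)/(4σ): 1−A = 4σT_eq⁴/S.
1−A = 4 × 5.67×10⁻⁸ × (252)⁴ / 9120 = 0.100.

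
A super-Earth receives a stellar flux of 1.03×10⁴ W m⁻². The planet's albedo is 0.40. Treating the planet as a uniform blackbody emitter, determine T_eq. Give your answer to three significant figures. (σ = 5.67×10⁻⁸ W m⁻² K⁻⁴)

Energy balance: absorbed = emitted ⇒ πR²·S(1−A) = 4πR²·σT_eq⁴, so T_eq⁴ = S(1−A)/(4σ).
T_eq = [1.03×10⁴ × 0.60 / (4 × 5.67×10⁻⁸)]^(1/4) = (2.72×10¹⁰)^(1/4) = 406 K.

T_eq ≈ 406 K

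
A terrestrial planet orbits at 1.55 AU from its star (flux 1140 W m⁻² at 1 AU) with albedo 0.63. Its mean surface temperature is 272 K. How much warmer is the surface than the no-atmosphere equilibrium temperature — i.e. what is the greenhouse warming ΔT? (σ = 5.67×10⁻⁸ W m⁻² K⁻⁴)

ΔT ≈ 105.2 K

S = 1140/1.55² = 474.5 W m⁻².
T_eq = [S(1−A)/(4σ)]^(1/4) = [474.5×0.37/(4×5.67×10⁻⁸)]^(1/4) = 166.8 K.
ΔT = T_surf − T_eq = 272 − 166.8.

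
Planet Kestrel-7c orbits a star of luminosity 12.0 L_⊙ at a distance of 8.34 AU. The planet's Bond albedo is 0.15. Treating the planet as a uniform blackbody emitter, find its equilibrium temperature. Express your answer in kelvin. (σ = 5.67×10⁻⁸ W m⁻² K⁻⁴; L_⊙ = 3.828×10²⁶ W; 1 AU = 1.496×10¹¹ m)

d = 8.34 AU = 1.25×10¹² m.
L = 12.0 × 3.828×10²⁶ = 4.59×10²⁷ W.
Flux: S = L/(4πd²) = 4.59×10²⁷/(4π×(1.25×10¹²)²) = 235 W m⁻².
Energy balance: absorbed = emitted ⇒ πR²·S(1−A) = 4πR²·σT_eq⁴, so T_eq⁴ = S(1−A)/(4σ).
T_eq = [235 × 0.85 / (4 × 5.67×10⁻⁸)]^(1/4) = (8.80×10⁸)^(1/4) = 172 K.

T_eq ≈ 172 K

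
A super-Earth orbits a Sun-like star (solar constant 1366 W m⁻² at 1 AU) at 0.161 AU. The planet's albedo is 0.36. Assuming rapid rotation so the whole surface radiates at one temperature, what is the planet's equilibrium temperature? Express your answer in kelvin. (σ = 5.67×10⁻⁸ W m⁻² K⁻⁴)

T_eq ≈ 621 K

Flux at 0.161 AU: S = 1366/0.161² = 5.27×10⁴ W m⁻².
Energy balance: absorbed = emitted ⇒ πR²·S(1−A) = 4πR²·σT_eq⁴, so T_eq⁴ = S(1−A)/(4σ).
T_eq = [5.27×10⁴ × 0.64 / (4 × 5.67×10⁻⁸)]^(1/4) = (1.49×10¹¹)^(1/4) = 621 K.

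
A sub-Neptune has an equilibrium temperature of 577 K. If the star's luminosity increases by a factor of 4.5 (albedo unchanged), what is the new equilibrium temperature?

T_eq ≈ 840 K

T_eq ∝ L^(1/4) · d^(−1/2).
T′ = 577 × 4.5^(1/4) = 840 K.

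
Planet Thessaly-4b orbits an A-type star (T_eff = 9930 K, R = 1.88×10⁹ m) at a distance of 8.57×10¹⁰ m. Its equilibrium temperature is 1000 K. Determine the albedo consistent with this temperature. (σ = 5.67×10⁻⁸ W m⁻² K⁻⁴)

L = 4πR_⋆²σT_⋆⁴ = 4π(1.88×10⁹)² × 5.67×10⁻⁸ × (9930)⁴ = 2.45×10²⁸ W.
S = L/(4πd²) = 2.65×10⁵ W m⁻².
From T_eq⁴ = S(1−A)/(4σ): 1−A = 4σT_eq⁴/S.
1−A = 4 × 5.67×10⁻⁸ × (1000)⁴ / 2.65×10⁵ = 0.855.

A ≈ 0.15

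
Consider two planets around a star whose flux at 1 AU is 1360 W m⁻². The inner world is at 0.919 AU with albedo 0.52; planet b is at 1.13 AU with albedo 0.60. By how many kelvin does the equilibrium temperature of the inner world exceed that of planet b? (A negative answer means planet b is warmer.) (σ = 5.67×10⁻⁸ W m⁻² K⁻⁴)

ΔT ≈ 33.4 K

T_eq = [S₀(1−A)/(4σd²)]^(1/4), so T ∝ (1−A)^(1/4) / √d.
T₁ = [1360×0.48/(4×5.67×10⁻⁸×0.919²)]^(1/4) = 241.62 K.
T₂ = [1360×0.40/(4×5.67×10⁻⁸×1.13²)]^(1/4) = 208.19 K.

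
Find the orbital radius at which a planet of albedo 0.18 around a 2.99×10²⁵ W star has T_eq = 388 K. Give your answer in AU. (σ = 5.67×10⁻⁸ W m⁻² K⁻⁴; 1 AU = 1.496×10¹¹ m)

d ≈ 0.130 AU

From T_eq⁴ = L(1−A)/(16πσd²): d = √[L(1−A)/(16πσT_eq⁴)].
d = √[2.99×10²⁵ × 0.82 / (16π × 5.67×10⁻⁸ × (388)⁴)] = 1.95×10¹⁰ m = 0.130 AU.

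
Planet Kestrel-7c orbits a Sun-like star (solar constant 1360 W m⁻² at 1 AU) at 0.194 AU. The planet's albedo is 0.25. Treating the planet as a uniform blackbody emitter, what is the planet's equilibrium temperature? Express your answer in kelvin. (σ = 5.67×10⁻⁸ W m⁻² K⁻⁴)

Flux at 0.194 AU: S = 1360/0.194² = 3.61×10⁴ W m⁻².
Energy balance: absorbed = emitted ⇒ πR²·S(1−A) = 4πR²·σT_eq⁴, so T_eq⁴ = S(1−A)/(4σ).
T_eq = [3.61×10⁴ × 0.75 / (4 × 5.67×10⁻⁸)]^(1/4) = (1.19×10¹¹)^(1/4) = 588 K.

T_eq ≈ 588 K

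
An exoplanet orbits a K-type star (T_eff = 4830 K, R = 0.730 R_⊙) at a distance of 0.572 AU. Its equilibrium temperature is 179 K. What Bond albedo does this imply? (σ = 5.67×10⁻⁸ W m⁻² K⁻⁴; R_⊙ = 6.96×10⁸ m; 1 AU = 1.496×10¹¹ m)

A ≈ 0.79

R_⋆ = 0.730 × 6.96×10⁸ = 5.08×10⁸ m.
d = 0.572 AU = 8.56×10¹⁰ m.
L = 4πR_⋆²σT_⋆⁴ = 4π(5.08×10⁸)² × 5.67×10⁻⁸ × (4830)⁴ = 1.00×10²⁶ W.
S = L/(4πd²) = 1090 W m⁻².
From T_eq⁴ = S(1−A)/(4σ): 1−A = 4σT_eq⁴/S.
1−A = 4 × 5.67×10⁻⁸ × (179)⁴ / 1090 = 0.214.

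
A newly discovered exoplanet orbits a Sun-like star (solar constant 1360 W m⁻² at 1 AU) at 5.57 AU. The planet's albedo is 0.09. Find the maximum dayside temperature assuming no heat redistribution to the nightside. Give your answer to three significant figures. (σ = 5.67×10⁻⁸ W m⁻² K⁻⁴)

T_ss ≈ 163 K

Flux at 5.57 AU: S = 1360/5.57² = 43.8 W m⁻².
With no redistribution each surface element balances locally: S(1−A) = σT⁴.
T = [43.8 × 0.91 / 5.67×10⁻⁸]^(1/4) = (7.04×10⁸)^(1/4) = 163 K.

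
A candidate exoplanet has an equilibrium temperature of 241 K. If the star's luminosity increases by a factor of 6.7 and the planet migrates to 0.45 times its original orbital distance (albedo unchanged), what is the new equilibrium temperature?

T_eq ≈ 578 K

T_eq ∝ L^(1/4) · d^(−1/2).
T′ = 241 × 6.7^(1/4) / 0.45^(1/2) = 578 K.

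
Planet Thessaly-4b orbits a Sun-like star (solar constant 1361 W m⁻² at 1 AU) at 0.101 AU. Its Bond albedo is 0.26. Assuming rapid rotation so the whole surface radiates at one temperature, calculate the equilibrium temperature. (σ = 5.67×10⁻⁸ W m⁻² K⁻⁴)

T_eq ≈ 812 K

Flux at 0.101 AU: S = 1361/0.101² = 1.33×10⁵ W m⁻².
Energy balance: absorbed = emitted ⇒ πR²·S(1−A) = 4πR²·σT_eq⁴, so T_eq⁴ = S(1−A)/(4σ).
T_eq = [1.33×10⁵ × 0.74 / (4 × 5.67×10⁻⁸)]^(1/4) = (4.35×10¹¹)^(1/4) = 812 K.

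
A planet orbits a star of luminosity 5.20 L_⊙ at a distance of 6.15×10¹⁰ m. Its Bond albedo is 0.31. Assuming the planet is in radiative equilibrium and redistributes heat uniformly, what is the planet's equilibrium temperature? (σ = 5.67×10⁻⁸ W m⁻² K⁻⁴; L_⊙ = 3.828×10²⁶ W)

T_eq ≈ 597 K

L = 5.20 × 3.828×10²⁶ = 1.99×10²⁷ W.
Flux: S = L/(4πd²) = 1.99×10²⁷/(4π×(6.15×10¹⁰)²) = 4.19×10⁴ W m⁻².
Energy balance: absorbed = emitted ⇒ πR²·S(1−A) = 4πR²·σT_eq⁴, so T_eq⁴ = S(1−A)/(4σ).
T_eq = [4.19×10⁴ × 0.69 / (4 × 5.67×10⁻⁸)]^(1/4) = (1.27×10¹¹)^(1/4) = 597 K.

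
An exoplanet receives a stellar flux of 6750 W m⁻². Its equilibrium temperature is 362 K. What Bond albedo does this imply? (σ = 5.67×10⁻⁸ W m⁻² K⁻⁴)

From T_eq⁴ = S(1−A)/(4σ): 1−A = 4σT_eq⁴/S.
1−A = 4 × 5.67×10⁻⁸ × (362)⁴ / 6750 = 0.577.

A ≈ 0.42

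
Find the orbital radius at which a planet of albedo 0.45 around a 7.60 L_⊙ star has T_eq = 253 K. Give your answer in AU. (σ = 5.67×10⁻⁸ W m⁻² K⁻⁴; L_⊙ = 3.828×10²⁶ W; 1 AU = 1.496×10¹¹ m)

d ≈ 2.47 AU

L = 7.60 × 3.828×10²⁶ = 2.91×10²⁷ W.
From T_eq⁴ = L(1−A)/(16πσd²): d = √[L(1−A)/(16πσT_eq⁴)].
d = √[2.91×10²⁷ × 0.55 / (16π × 5.67×10⁻⁸ × (253)⁴)] = 3.70×10¹¹ m = 2.47 AU.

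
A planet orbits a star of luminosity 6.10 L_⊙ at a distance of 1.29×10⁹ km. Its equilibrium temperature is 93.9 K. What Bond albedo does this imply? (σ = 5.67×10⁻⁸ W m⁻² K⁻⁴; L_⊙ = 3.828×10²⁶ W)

d = 1.29×10⁹ km = 1.29×10¹² m.
L = 6.10 × 3.828×10²⁶ = 2.34×10²⁷ W.
Flux: S = L/(4πd²) = 2.34×10²⁷/(4π×(1.29×10¹²)²) = 112 W m⁻².
From T_eq⁴ = S(1−A)/(4σ): 1−A = 4σT_eq⁴/S.
1−A = 4 × 5.67×10⁻⁸ × (93.9)⁴ / 112 = 0.158.

A ≈ 0.84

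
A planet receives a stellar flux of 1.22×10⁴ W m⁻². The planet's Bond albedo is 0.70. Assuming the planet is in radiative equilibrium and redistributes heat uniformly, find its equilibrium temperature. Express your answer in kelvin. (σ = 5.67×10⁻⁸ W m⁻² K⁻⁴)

T_eq ≈ 356 K

Energy balance: absorbed = emitted ⇒ πR²·S(1−A) = 4πR²·σT_eq⁴, so T_eq⁴ = S(1−A)/(4σ).
T_eq = [1.22×10⁴ × 0.30 / (4 × 5.67×10⁻⁸)]^(1/4) = (1.61×10¹⁰)^(1/4) = 356 K.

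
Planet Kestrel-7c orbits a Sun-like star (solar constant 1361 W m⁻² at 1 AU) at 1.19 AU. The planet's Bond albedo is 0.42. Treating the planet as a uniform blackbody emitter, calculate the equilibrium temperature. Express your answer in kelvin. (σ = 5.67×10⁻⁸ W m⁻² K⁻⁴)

Flux at 1.19 AU: S = 1361/1.19² = 961 W m⁻².
Energy balance: absorbed = emitted ⇒ πR²·S(1−A) = 4πR²·σT_eq⁴, so T_eq⁴ = S(1−A)/(4σ).
T_eq = [961 × 0.58 / (4 × 5.67×10⁻⁸)]^(1/4) = (2.46×10⁹)^(1/4) = 223 K.

T_eq ≈ 223 K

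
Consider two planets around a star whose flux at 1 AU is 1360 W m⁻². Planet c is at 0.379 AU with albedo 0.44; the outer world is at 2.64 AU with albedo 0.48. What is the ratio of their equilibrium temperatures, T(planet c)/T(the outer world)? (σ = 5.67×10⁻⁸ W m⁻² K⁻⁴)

T_eq = [S₀(1−A)/(4σd²)]^(1/4), so T ∝ (1−A)^(1/4) / √d.
T₁ = [1360×0.56/(4×5.67×10⁻⁸×0.379²)]^(1/4) = 391.02 K.
T₂ = [1360×0.52/(4×5.67×10⁻⁸×2.64²)]^(1/4) = 145.44 K.

T₁/T₂ ≈ 2.689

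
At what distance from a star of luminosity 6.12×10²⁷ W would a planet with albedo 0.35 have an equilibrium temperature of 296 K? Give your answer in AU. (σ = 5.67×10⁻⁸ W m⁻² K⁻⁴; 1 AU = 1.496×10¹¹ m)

From T_eq⁴ = L(1−A)/(16πσd²): d = √[L(1−A)/(16πσT_eq⁴)].
d = √[6.12×10²⁷ × 0.65 / (16π × 5.67×10⁻⁸ × (296)⁴)] = 4.26×10¹¹ m = 2.85 AU.

d ≈ 2.85 AU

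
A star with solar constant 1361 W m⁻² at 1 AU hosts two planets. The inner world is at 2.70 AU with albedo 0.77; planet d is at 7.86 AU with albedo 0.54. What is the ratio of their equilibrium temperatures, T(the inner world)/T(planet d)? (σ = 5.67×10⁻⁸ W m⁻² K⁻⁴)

T_eq = [S₀(1−A)/(4σd²)]^(1/4), so T ∝ (1−A)^(1/4) / √d.
T₁ = [1361×0.23/(4×5.67×10⁻⁸×2.70²)]^(1/4) = 117.30 K.
T₂ = [1361×0.46/(4×5.67×10⁻⁸×7.86²)]^(1/4) = 81.76 K.

T₁/T₂ ≈ 1.435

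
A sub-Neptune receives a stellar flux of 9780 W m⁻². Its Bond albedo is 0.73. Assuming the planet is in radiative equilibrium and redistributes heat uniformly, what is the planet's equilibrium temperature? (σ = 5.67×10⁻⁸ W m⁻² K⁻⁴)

Energy balance: absorbed = emitted ⇒ πR²·S(1−A) = 4πR²·σT_eq⁴, so T_eq⁴ = S(1−A)/(4σ).
T_eq = [9780 × 0.27 / (4 × 5.67×10⁻⁸)]^(1/4) = (1.16×10¹⁰)^(1/4) = 328 K.

T_eq ≈ 328 K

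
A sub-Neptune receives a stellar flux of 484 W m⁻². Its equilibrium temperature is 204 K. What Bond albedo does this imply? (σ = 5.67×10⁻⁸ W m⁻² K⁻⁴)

A ≈ 0.19

From T_eq⁴ = S(1−A)/(4σ): 1−A = 4σT_eq⁴/S.
1−A = 4 × 5.67×10⁻⁸ × (204)⁴ / 484 = 0.812.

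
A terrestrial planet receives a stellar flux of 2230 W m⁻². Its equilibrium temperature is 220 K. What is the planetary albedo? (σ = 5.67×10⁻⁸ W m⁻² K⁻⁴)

A ≈ 0.76

From T_eq⁴ = S(1−A)/(4σ): 1−A = 4σT_eq⁴/S.
1−A = 4 × 5.67×10⁻⁸ × (220)⁴ / 2230 = 0.238.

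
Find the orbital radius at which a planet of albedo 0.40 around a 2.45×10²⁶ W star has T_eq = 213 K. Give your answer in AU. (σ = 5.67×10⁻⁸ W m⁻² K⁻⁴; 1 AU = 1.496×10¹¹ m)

d ≈ 1.06 AU

From T_eq⁴ = L(1−A)/(16πσd²): d = √[L(1−A)/(16πσT_eq⁴)].
d = √[2.45×10²⁶ × 0.60 / (16π × 5.67×10⁻⁸ × (213)⁴)] = 1.58×10¹¹ m = 1.06 AU.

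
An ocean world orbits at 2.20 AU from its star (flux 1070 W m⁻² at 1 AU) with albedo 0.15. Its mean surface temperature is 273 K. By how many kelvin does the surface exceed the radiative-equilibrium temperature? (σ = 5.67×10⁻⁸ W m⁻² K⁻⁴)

S = 1070/2.20² = 221.1 W m⁻².
T_eq = [S(1−A)/(4σ)]^(1/4) = [221.1×0.85/(4×5.67×10⁻⁸)]^(1/4) = 169.7 K.
ΔT = T_surf − T_eq = 273 − 169.7.

ΔT ≈ 103.3 K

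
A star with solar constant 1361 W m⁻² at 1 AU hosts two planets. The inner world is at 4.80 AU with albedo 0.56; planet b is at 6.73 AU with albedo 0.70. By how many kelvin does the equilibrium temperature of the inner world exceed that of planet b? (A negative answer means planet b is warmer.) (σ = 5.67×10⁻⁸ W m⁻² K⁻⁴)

T_eq = [S₀(1−A)/(4σd²)]^(1/4), so T ∝ (1−A)^(1/4) / √d.
T₁ = [1361×0.44/(4×5.67×10⁻⁸×4.80²)]^(1/4) = 103.47 K.
T₂ = [1361×0.30/(4×5.67×10⁻⁸×6.73²)]^(1/4) = 79.40 K.

ΔT ≈ 24.1 K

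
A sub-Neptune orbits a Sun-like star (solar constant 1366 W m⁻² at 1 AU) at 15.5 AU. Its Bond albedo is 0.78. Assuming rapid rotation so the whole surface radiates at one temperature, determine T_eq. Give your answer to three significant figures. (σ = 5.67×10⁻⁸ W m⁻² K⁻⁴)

Flux at 15.5 AU: S = 1366/15.5² = 5.69 W m⁻².
Energy balance: absorbed = emitted ⇒ πR²·S(1−A) = 4πR²·σT_eq⁴, so T_eq⁴ = S(1−A)/(4σ).
T_eq = [5.69 × 0.22 / (4 × 5.67×10⁻⁸)]^(1/4) = (5.52×10⁶)^(1/4) = 48.5 K.

T_eq ≈ 48.5 K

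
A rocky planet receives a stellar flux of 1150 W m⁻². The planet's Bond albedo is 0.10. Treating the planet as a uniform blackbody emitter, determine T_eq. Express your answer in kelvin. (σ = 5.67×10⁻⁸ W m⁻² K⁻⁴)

Energy balance: absorbed = emitted ⇒ πR²·S(1−A) = 4πR²·σT_eq⁴, so T_eq⁴ = S(1−A)/(4σ).
T_eq = [1150 × 0.90 / (4 × 5.67×10⁻⁸)]^(1/4) = (4.56×10⁹)^(1/4) = 260 K.

T_eq ≈ 260 K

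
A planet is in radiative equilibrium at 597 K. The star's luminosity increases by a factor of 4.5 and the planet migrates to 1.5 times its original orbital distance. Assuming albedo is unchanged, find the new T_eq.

T_eq ≈ 710 K

T_eq ∝ L^(1/4) · d^(−1/2).
T′ = 597 × 4.5^(1/4) / 1.5^(1/2) = 710 K.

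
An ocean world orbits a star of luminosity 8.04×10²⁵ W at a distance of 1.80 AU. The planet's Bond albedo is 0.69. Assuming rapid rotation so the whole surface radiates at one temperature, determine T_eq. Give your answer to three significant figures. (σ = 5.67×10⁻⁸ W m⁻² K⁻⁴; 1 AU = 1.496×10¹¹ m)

d = 1.80 AU = 2.69×10¹¹ m.
Flux: S = L/(4πd²) = 8.04×10²⁵/(4π×(2.69×10¹¹)²) = 88.2 W m⁻².
Energy balance: absorbed = emitted ⇒ πR²·S(1−A) = 4πR²·σT_eq⁴, so T_eq⁴ = S(1−A)/(4σ).
T_eq = [88.2 × 0.31 / (4 × 5.67×10⁻⁸)]^(1/4) = (1.21×10⁸)^(1/4) = 105 K.

T_eq ≈ 105 K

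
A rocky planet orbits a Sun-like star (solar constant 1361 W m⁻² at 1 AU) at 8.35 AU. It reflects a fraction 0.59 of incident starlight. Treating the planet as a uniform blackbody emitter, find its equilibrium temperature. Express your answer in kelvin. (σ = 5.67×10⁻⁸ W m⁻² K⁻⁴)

T_eq ≈ 77.1 K

Flux at 8.35 AU: S = 1361/8.35² = 19.5 W m⁻².
Energy balance: absorbed = emitted ⇒ πR²·S(1−A) = 4πR²·σT_eq⁴, so T_eq⁴ = S(1−A)/(4σ).
T_eq = [19.5 × 0.41 / (4 × 5.67×10⁻⁸)]^(1/4) = (3.53×10⁷)^(1/4) = 77.1 K.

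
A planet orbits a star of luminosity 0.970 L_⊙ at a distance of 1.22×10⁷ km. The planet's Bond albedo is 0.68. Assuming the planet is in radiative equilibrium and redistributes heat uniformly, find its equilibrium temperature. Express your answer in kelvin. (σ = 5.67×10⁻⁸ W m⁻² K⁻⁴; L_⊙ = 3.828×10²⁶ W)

T_eq ≈ 727 K

d = 1.22×10⁷ km = 1.22×10¹⁰ m.
L = 0.970 × 3.828×10²⁶ = 3.71×10²⁶ W.
Flux: S = L/(4πd²) = 3.71×10²⁶/(4π×(1.22×10¹⁰)²) = 1.99×10⁵ W m⁻².
Energy balance: absorbed = emitted ⇒ πR²·S(1−A) = 4πR²·σT_eq⁴, so T_eq⁴ = S(1−A)/(4σ).
T_eq = [1.99×10⁵ × 0.32 / (4 × 5.67×10⁻⁸)]^(1/4) = (2.80×10¹¹)^(1/4) = 727 K.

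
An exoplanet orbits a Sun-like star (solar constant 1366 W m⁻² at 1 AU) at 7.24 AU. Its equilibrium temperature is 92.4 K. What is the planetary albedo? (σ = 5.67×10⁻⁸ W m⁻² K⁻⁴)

A ≈ 0.37

Flux at 7.24 AU: S = 1366/7.24² = 26.1 W m⁻².
From T_eq⁴ = S(1−A)/(4σ): 1−A = 4σT_eq⁴/S.
1−A = 4 × 5.67×10⁻⁸ × (92.4)⁴ / 26.1 = 0.634.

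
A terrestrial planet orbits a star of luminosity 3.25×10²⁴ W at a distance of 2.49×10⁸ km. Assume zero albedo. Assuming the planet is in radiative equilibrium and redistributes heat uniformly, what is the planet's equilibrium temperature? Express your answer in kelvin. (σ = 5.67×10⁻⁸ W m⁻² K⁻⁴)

T_eq ≈ 65.5 K

d = 2.49×10⁸ km = 2.49×10¹¹ m.
Flux: S = L/(4πd²) = 3.25×10²⁴/(4π×(2.49×10¹¹)²) = 4.17 W m⁻².
Energy balance: absorbed = emitted ⇒ πR²·S(1−A) = 4πR²·σT_eq⁴, so T_eq⁴ = S(1−A)/(4σ).
T_eq = [4.17 × 1.00 / (4 × 5.67×10⁻⁸)]^(1/4) = (1.84×10⁷)^(1/4) = 65.5 K.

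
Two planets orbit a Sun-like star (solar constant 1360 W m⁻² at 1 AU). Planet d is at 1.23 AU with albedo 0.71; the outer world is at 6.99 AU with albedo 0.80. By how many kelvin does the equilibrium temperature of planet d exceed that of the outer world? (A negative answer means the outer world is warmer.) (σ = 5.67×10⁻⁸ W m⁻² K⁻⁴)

ΔT ≈ 113.7 K

T_eq = [S₀(1−A)/(4σd²)]^(1/4), so T ∝ (1−A)^(1/4) / √d.
T₁ = [1360×0.29/(4×5.67×10⁻⁸×1.23²)]^(1/4) = 184.13 K.
T₂ = [1360×0.20/(4×5.67×10⁻⁸×6.99²)]^(1/4) = 70.39 K.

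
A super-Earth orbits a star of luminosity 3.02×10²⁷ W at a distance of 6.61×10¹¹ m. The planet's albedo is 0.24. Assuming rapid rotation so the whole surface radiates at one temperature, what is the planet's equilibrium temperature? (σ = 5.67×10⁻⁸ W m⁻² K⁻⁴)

T_eq ≈ 207 K

Flux: S = L/(4πd²) = 3.02×10²⁷/(4π×(6.61×10¹¹)²) = 550 W m⁻².
Energy balance: absorbed = emitted ⇒ πR²·S(1−A) = 4πR²·σT_eq⁴, so T_eq⁴ = S(1−A)/(4σ).
T_eq = [550 × 0.76 / (4 × 5.67×10⁻⁸)]^(1/4) = (1.84×10⁹)^(1/4) = 207 K.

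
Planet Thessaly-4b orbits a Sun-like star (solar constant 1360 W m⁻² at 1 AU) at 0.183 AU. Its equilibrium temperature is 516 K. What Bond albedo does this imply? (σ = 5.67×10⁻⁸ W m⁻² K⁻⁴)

A ≈ 0.60

Flux at 0.183 AU: S = 1360/0.183² = 4.06×10⁴ W m⁻².
From T_eq⁴ = S(1−A)/(4σ): 1−A = 4σT_eq⁴/S.
1−A = 4 × 5.67×10⁻⁸ × (516)⁴ / 4.06×10⁴ = 0.396.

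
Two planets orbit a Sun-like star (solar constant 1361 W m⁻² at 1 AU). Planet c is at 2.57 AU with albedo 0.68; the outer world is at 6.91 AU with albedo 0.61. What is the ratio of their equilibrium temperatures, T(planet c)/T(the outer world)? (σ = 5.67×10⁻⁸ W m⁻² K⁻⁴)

T_eq = [S₀(1−A)/(4σd²)]^(1/4), so T ∝ (1−A)^(1/4) / √d.
T₁ = [1361×0.32/(4×5.67×10⁻⁸×2.57²)]^(1/4) = 130.58 K.
T₂ = [1361×0.39/(4×5.67×10⁻⁸×6.91²)]^(1/4) = 83.67 K.

T₁/T₂ ≈ 1.561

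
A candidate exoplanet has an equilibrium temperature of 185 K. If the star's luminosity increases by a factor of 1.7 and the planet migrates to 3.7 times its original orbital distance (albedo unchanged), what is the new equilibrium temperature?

T_eq ∝ L^(1/4) · d^(−1/2).
T′ = 185 × 1.7^(1/4) / 3.7^(1/2) = 110 K.

T_eq ≈ 110 K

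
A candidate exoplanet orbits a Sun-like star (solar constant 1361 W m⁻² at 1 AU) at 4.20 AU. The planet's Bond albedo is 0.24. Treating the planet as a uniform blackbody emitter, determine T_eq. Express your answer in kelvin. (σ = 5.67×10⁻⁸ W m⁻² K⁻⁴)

T_eq ≈ 127 K

Flux at 4.20 AU: S = 1361/4.20² = 77.2 W m⁻².
Energy balance: absorbed = emitted ⇒ πR²·S(1−A) = 4πR²·σT_eq⁴, so T_eq⁴ = S(1−A)/(4σ).
T_eq = [77.2 × 0.76 / (4 × 5.67×10⁻⁸)]^(1/4) = (2.59×10⁸)^(1/4) = 127 K.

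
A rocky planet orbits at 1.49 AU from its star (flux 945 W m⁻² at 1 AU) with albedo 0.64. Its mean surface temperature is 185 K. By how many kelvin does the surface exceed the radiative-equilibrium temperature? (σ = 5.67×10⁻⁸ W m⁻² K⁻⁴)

ΔT ≈ 23.8 K

S = 945/1.49² = 425.7 W m⁻².
T_eq = [S(1−A)/(4σ)]^(1/4) = [425.7×0.36/(4×5.67×10⁻⁸)]^(1/4) = 161.2 K.
ΔT = T_surf − T_eq = 185 − 161.2.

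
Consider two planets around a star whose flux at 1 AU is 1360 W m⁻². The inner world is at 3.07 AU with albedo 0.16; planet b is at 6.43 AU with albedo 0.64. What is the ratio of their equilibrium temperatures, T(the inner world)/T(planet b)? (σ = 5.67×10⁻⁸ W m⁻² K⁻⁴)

T_eq = [S₀(1−A)/(4σd²)]^(1/4), so T ∝ (1−A)^(1/4) / √d.
T₁ = [1360×0.84/(4×5.67×10⁻⁸×3.07²)]^(1/4) = 152.05 K.
T₂ = [1360×0.36/(4×5.67×10⁻⁸×6.43²)]^(1/4) = 85.00 K.

T₁/T₂ ≈ 1.789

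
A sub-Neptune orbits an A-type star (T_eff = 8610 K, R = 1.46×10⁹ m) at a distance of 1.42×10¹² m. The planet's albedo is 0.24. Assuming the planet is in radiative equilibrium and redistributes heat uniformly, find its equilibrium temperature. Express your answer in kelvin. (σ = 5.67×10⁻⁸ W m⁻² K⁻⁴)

L = 4πR_⋆²σT_⋆⁴ = 4π(1.46×10⁹)² × 5.67×10⁻⁸ × (8610)⁴ = 8.35×10²⁷ W.
S = L/(4πd²) = 329 W m⁻².
Energy balance: absorbed = emitted ⇒ πR²·S(1−A) = 4πR²·σT_eq⁴, so T_eq⁴ = S(1−A)/(4σ).
T_eq = [329 × 0.76 / (4 × 5.67×10⁻⁸)]^(1/4) = (1.10×10⁹)^(1/4) = 182 K.

T_eq ≈ 182 K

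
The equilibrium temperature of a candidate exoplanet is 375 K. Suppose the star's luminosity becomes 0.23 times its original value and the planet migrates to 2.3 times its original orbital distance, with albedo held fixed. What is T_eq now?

T_eq ∝ L^(1/4) · d^(−1/2).
T′ = 375 × 0.23^(1/4) / 2.3^(1/2) = 171 K.

T_eq ≈ 171 K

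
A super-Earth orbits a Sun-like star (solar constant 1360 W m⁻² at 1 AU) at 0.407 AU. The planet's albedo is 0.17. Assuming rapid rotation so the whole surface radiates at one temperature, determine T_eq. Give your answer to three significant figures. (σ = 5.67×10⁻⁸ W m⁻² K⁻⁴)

T_eq ≈ 416 K

Flux at 0.407 AU: S = 1360/0.407² = 8210 W m⁻².
Energy balance: absorbed = emitted ⇒ πR²·S(1−A) = 4πR²·σT_eq⁴, so T_eq⁴ = S(1−A)/(4σ).
T_eq = [8210 × 0.83 / (4 × 5.67×10⁻⁸)]^(1/4) = (3.00×10¹⁰)^(1/4) = 416 K.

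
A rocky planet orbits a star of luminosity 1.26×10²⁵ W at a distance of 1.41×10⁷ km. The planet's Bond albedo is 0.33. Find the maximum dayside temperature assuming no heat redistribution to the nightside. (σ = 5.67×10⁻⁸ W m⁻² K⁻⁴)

T_ss ≈ 494 K

d = 1.41×10⁷ km = 1.41×10¹⁰ m.
Flux: S = L/(4πd²) = 1.26×10²⁵/(4π×(1.41×10¹⁰)²) = 5040 W m⁻².
With no redistribution each surface element balances locally: S(1−A) = σT⁴.
T = [5040 × 0.67 / 5.67×10⁻⁸]^(1/4) = (5.96×10¹⁰)^(1/4) = 494 K.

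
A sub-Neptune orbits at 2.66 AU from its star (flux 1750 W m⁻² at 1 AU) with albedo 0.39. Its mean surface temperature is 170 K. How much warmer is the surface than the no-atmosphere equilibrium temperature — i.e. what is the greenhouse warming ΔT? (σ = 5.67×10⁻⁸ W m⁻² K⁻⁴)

S = 1750/2.66² = 247.3 W m⁻².
T_eq = [S(1−A)/(4σ)]^(1/4) = [247.3×0.61/(4×5.67×10⁻⁸)]^(1/4) = 160.6 K.
ΔT = T_surf − T_eq = 170 − 160.6.

ΔT ≈ 9.4 K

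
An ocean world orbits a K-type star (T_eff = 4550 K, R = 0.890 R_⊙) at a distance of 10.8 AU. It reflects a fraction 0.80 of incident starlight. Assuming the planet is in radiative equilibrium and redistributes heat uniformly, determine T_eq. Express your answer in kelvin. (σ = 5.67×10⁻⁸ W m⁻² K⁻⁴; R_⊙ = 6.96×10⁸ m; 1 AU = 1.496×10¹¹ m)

T_eq ≈ 42.1 K

R_⋆ = 0.890 × 6.96×10⁸ = 6.19×10⁸ m.
d = 10.8 AU = 1.62×10¹² m.
L = 4πR_⋆²σT_⋆⁴ = 4π(6.19×10⁸)² × 5.67×10⁻⁸ × (4550)⁴ = 1.17×10²⁶ W.
S = L/(4πd²) = 3.57 W m⁻².
Energy balance: absorbed = emitted ⇒ πR²·S(1−A) = 4πR²·σT_eq⁴, so T_eq⁴ = S(1−A)/(4σ).
T_eq = [3.57 × 0.20 / (4 × 5.67×10⁻⁸)]^(1/4) = (3.15×10⁶)^(1/4) = 42.1 K.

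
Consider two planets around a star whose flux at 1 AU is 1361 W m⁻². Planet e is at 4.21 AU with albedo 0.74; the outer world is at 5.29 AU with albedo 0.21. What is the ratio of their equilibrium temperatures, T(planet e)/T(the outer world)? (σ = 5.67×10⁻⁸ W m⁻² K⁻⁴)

T_eq = [S₀(1−A)/(4σd²)]^(1/4), so T ∝ (1−A)^(1/4) / √d.
T₁ = [1361×0.26/(4×5.67×10⁻⁸×4.21²)]^(1/4) = 96.86 K.
T₂ = [1361×0.79/(4×5.67×10⁻⁸×5.29²)]^(1/4) = 114.09 K.

T₁/T₂ ≈ 0.849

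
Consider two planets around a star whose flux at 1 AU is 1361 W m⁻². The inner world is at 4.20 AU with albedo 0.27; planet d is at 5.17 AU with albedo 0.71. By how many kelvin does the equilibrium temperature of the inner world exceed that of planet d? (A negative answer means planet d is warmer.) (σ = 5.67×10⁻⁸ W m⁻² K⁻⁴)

ΔT ≈ 35.7 K

T_eq = [S₀(1−A)/(4σd²)]^(1/4), so T ∝ (1−A)^(1/4) / √d.
T₁ = [1361×0.73/(4×5.67×10⁻⁸×4.20²)]^(1/4) = 125.53 K.
T₂ = [1361×0.29/(4×5.67×10⁻⁸×5.17²)]^(1/4) = 89.83 K.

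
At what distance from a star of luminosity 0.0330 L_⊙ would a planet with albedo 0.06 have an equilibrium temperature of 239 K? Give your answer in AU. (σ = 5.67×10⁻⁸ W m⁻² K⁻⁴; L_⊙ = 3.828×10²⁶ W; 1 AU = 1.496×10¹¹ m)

L = 0.0330 × 3.828×10²⁶ = 1.26×10²⁵ W.
From T_eq⁴ = L(1−A)/(16πσd²): d = √[L(1−A)/(16πσT_eq⁴)].
d = √[1.26×10²⁵ × 0.94 / (16π × 5.67×10⁻⁸ × (239)⁴)] = 3.57×10¹⁰ m = 0.239 AU.

d ≈ 0.239 AU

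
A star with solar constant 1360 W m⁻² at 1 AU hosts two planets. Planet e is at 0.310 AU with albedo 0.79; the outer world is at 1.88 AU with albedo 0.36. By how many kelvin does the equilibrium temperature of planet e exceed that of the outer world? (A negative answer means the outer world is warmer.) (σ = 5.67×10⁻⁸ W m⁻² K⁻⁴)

ΔT ≈ 156.8 K

T_eq = [S₀(1−A)/(4σd²)]^(1/4), so T ∝ (1−A)^(1/4) / √d.
T₁ = [1360×0.21/(4×5.67×10⁻⁸×0.310²)]^(1/4) = 338.34 K.
T₂ = [1360×0.64/(4×5.67×10⁻⁸×1.88²)]^(1/4) = 181.53 K.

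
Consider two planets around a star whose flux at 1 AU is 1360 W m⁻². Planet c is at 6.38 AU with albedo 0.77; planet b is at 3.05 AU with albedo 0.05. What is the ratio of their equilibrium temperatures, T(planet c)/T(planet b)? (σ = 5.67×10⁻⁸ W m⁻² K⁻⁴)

T₁/T₂ ≈ 0.485

T_eq = [S₀(1−A)/(4σd²)]^(1/4), so T ∝ (1−A)^(1/4) / √d.
T₁ = [1360×0.23/(4×5.67×10⁻⁸×6.38²)]^(1/4) = 76.29 K.
T₂ = [1360×0.95/(4×5.67×10⁻⁸×3.05²)]^(1/4) = 157.31 K.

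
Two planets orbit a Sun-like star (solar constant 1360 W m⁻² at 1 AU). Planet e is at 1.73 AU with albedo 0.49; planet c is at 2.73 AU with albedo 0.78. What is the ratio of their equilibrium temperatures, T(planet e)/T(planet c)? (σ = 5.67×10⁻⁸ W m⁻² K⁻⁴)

T_eq = [S₀(1−A)/(4σd²)]^(1/4), so T ∝ (1−A)^(1/4) / √d.
T₁ = [1360×0.51/(4×5.67×10⁻⁸×1.73²)]^(1/4) = 178.79 K.
T₂ = [1360×0.22/(4×5.67×10⁻⁸×2.73²)]^(1/4) = 115.34 K.

T₁/T₂ ≈ 1.550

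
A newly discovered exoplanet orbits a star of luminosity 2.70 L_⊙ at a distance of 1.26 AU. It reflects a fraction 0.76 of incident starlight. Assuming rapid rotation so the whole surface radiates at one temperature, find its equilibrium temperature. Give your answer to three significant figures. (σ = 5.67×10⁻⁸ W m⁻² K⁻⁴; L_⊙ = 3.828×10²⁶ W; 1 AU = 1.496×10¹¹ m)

T_eq ≈ 222 K

d = 1.26 AU = 1.88×10¹¹ m.
L = 2.70 × 3.828×10²⁶ = 1.03×10²⁷ W.
Flux: S = L/(4πd²) = 1.03×10²⁷/(4π×(1.88×10¹¹)²) = 2310 W m⁻².
Energy balance: absorbed = emitted ⇒ πR²·S(1−A) = 4πR²·σT_eq⁴, so T_eq⁴ = S(1−A)/(4σ).
T_eq = [2310 × 0.24 / (4 × 5.67×10⁻⁸)]^(1/4) = (2.45×10⁹)^(1/4) = 222 K.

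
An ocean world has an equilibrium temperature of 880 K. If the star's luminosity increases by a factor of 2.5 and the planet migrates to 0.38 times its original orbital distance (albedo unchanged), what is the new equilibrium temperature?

T_eq ≈ 1800 K

T_eq ∝ L^(1/4) · d^(−1/2).
T′ = 880 × 2.5^(1/4) / 0.38^(1/2) = 1800 K.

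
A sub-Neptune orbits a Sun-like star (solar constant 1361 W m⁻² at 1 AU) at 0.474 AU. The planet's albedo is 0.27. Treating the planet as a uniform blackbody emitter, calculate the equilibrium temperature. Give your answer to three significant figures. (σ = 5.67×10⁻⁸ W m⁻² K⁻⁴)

Flux at 0.474 AU: S = 1361/0.474² = 6060 W m⁻².
Energy balance: absorbed = emitted ⇒ πR²·S(1−A) = 4πR²·σT_eq⁴, so T_eq⁴ = S(1−A)/(4σ).
T_eq = [6060 × 0.73 / (4 × 5.67×10⁻⁸)]^(1/4) = (1.95×10¹⁰)^(1/4) = 374 K.

T_eq ≈ 374 K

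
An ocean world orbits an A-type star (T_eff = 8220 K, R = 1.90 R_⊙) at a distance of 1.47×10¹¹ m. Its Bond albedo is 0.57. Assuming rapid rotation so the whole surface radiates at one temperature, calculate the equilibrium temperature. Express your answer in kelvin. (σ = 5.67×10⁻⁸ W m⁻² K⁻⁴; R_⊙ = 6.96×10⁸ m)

R_⋆ = 1.90 × 6.96×10⁸ = 1.32×10⁹ m.
L = 4πR_⋆²σT_⋆⁴ = 4π(1.32×10⁹)² × 5.67×10⁻⁸ × (8220)⁴ = 5.69×10²⁷ W.
S = L/(4πd²) = 2.09×10⁴ W m⁻².
Energy balance: absorbed = emitted ⇒ πR²·S(1−A) = 4πR²·σT_eq⁴, so T_eq⁴ = S(1−A)/(4σ).
T_eq = [2.09×10⁴ × 0.43 / (4 × 5.67×10⁻⁸)]^(1/4) = (3.97×10¹⁰)^(1/4) = 446 K.

T_eq ≈ 446 K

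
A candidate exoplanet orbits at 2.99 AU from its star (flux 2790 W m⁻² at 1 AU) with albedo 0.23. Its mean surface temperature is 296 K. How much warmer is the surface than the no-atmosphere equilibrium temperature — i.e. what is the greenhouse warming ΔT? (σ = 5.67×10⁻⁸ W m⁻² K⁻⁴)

S = 2790/2.99² = 312.1 W m⁻².
T_eq = [S(1−A)/(4σ)]^(1/4) = [312.1×0.77/(4×5.67×10⁻⁸)]^(1/4) = 180.4 K.
ΔT = T_surf − T_eq = 296 − 180.4.

ΔT ≈ 115.6 K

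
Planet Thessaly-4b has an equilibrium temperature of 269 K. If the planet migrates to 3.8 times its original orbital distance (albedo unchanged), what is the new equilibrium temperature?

T_eq ≈ 138 K

T_eq ∝ L^(1/4) · d^(−1/2).
T′ = 269 / 3.8^(1/2) = 138 K.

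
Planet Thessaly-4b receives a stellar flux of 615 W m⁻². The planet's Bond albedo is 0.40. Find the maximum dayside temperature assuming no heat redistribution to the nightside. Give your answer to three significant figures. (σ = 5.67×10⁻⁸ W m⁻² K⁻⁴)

With no redistribution each surface element balances locally: S(1−A) = σT⁴.
T = [615 × 0.60 / 5.67×10⁻⁸]^(1/4) = (6.51×10⁹)^(1/4) = 284 K.

T_ss ≈ 284 K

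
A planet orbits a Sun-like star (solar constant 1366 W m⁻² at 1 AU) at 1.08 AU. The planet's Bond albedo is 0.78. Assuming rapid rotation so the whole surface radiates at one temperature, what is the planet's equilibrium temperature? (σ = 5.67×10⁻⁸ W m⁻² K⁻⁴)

T_eq ≈ 184 K

Flux at 1.08 AU: S = 1366/1.08² = 1170 W m⁻².
Energy balance: absorbed = emitted ⇒ πR²·S(1−A) = 4πR²·σT_eq⁴, so T_eq⁴ = S(1−A)/(4σ).
T_eq = [1170 × 0.22 / (4 × 5.67×10⁻⁸)]^(1/4) = (1.14×10⁹)^(1/4) = 184 K.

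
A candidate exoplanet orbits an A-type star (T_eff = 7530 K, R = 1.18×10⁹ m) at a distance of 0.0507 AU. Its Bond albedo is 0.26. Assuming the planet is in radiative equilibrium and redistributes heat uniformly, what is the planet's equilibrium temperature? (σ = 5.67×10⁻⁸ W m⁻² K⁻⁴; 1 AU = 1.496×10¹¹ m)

T_eq ≈ 1950 K

d = 0.0507 AU = 7.58×10⁹ m.
L = 4πR_⋆²σT_⋆⁴ = 4π(1.18×10⁹)² × 5.67×10⁻⁸ × (7530)⁴ = 3.19×10²⁷ W.
S = L/(4πd²) = 4.41×10⁶ W m⁻².
Energy balance: absorbed = emitted ⇒ πR²·S(1−A) = 4πR²·σT_eq⁴, so T_eq⁴ = S(1−A)/(4σ).
T_eq = [4.41×10⁶ × 0.74 / (4 × 5.67×10⁻⁸)]^(1/4) = (1.44×10¹³)^(1/4) = 1950 K.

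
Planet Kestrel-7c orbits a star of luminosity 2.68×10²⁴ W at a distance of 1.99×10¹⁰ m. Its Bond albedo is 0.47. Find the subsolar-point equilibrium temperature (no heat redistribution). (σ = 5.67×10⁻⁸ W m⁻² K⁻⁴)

T_ss ≈ 266 K

Flux: S = L/(4πd²) = 2.68×10²⁴/(4π×(1.99×10¹⁰)²) = 539 W m⁻².
At the subsolar point the surface absorbs S(1−A) and emits σT⁴ per unit area — no factor of 4, since only the local patch is in balance.
T = [539 × 0.53 / 5.67×10⁻⁸]^(1/4) = (5.03×10⁹)^(1/4) = 266 K.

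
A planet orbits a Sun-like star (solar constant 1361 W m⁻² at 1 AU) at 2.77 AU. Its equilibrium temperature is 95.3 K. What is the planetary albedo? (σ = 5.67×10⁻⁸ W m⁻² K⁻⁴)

A ≈ 0.89

Flux at 2.77 AU: S = 1361/2.77² = 177 W m⁻².
From T_eq⁴ = S(1−A)/(4σ): 1−A = 4σT_eq⁴/S.
1−A = 4 × 5.67×10⁻⁸ × (95.3)⁴ / 177 = 0.105.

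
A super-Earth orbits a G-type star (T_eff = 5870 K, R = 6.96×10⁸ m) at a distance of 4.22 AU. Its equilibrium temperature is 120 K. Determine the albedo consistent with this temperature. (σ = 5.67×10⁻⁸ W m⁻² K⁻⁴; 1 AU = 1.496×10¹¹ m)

d = 4.22 AU = 6.31×10¹¹ m.
L = 4πR_⋆²σT_⋆⁴ = 4π(6.96×10⁸)² × 5.67×10⁻⁸ × (5870)⁴ = 4.10×10²⁶ W.
S = L/(4πd²) = 81.8 W m⁻².
From T_eq⁴ = S(1−A)/(4σ): 1−A = 4σT_eq⁴/S.
1−A = 4 × 5.67×10⁻⁸ × (120)⁴ / 81.8 = 0.575.

A ≈ 0.43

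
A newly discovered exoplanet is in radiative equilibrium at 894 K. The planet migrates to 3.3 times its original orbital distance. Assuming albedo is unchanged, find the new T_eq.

T_eq ∝ L^(1/4) · d^(−1/2).
T′ = 894 / 3.3^(1/2) = 492 K.

T_eq ≈ 492 K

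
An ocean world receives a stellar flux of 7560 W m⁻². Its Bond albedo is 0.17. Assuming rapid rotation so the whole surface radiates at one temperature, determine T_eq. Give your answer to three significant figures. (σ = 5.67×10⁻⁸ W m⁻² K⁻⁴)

T_eq ≈ 408 K

Energy balance: absorbed = emitted ⇒ πR²·S(1−A) = 4πR²·σT_eq⁴, so T_eq⁴ = S(1−A)/(4σ).
T_eq = [7560 × 0.83 / (4 × 5.67×10⁻⁸)]^(1/4) = (2.77×10¹⁰)^(1/4) = 408 K.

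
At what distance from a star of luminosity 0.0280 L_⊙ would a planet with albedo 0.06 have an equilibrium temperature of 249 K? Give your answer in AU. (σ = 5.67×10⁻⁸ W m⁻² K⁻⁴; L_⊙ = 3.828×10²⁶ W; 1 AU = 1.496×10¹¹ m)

L = 0.0280 × 3.828×10²⁶ = 1.07×10²⁵ W.
From T_eq⁴ = L(1−A)/(16πσd²): d = √[L(1−A)/(16πσT_eq⁴)].
d = √[1.07×10²⁵ × 0.94 / (16π × 5.67×10⁻⁸ × (249)⁴)] = 3.03×10¹⁰ m = 0.203 AU.

d ≈ 0.203 AU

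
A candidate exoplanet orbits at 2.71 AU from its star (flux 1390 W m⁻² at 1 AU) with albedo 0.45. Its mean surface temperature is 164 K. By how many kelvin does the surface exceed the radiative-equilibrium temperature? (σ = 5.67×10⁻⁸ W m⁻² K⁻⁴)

ΔT ≈ 17.6 K

S = 1390/2.71² = 189.3 W m⁻².
T_eq = [S(1−A)/(4σ)]^(1/4) = [189.3×0.55/(4×5.67×10⁻⁸)]^(1/4) = 146.4 K.
ΔT = T_surf − T_eq = 164 − 146.4.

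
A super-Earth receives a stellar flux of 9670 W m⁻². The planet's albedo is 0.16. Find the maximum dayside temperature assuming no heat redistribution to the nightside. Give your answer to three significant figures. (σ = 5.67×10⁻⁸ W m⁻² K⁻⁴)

With no redistribution each surface element balances locally: S(1−A) = σT⁴.
T = [9670 × 0.84 / 5.67×10⁻⁸]^(1/4) = (1.43×10¹¹)^(1/4) = 615 K.

T_ss ≈ 615 K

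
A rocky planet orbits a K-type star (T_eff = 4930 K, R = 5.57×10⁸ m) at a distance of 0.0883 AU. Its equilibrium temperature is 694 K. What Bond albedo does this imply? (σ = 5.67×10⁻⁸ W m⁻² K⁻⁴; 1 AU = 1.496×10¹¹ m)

d = 0.0883 AU = 1.32×10¹⁰ m.
L = 4πR_⋆²σT_⋆⁴ = 4π(5.57×10⁸)² × 5.67×10⁻⁸ × (4930)⁴ = 1.31×10²⁶ W.
S = L/(4πd²) = 5.96×10⁴ W m⁻².
From T_eq⁴ = S(1−A)/(4σ): 1−A = 4σT_eq⁴/S.
1−A = 4 × 5.67×10⁻⁸ × (694)⁴ / 5.96×10⁴ = 0.883.

A ≈ 0.12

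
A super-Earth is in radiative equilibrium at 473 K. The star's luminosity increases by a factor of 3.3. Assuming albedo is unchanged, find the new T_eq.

T_eq ∝ L^(1/4) · d^(−1/2).
T′ = 473 × 3.3^(1/4) = 638 K.

T_eq ≈ 638 K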